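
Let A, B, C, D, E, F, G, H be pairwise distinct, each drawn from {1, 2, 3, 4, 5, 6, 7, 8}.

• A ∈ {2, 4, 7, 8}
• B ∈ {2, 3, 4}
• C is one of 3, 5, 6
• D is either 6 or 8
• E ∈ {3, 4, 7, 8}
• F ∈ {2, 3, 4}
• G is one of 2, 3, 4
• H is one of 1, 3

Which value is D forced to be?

6

The 8 variables together cover exactly {1, 2, 3, 4, 5, 6, 7, 8} — 8 values for 8 variables — and 1 appears only in H's list, so H = 1.
Among the 7 still-open variables, 5 fits only C (and all 7 values in {2, 3, 4, 5, 6, 7, 8} must be used), so C = 5.
The 6 still-open variables draw from only 6 values {2, 3, 4, 6, 7, 8}, so each is used; only D can be 6, hence D = 6.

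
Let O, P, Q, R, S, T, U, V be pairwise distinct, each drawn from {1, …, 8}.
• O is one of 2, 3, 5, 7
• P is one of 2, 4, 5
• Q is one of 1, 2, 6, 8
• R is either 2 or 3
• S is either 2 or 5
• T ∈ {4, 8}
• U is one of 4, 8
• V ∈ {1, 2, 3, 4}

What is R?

Among the 8 variables, 6 fits only Q (and all 8 values in {1, 2, 3, 4, 5, 6, 7, 8} must be used), so Q = 6.
Among the 7 still-open variables, 1 fits only V (and all 7 values in {1, 2, 3, 4, 5, 7, 8} must be used), so V = 1.
Among the 6 still-open variables, 7 fits only O (and all 6 values in {2, 3, 4, 5, 7, 8} must be used), so O = 7.
Among the 5 still-open variables, 3 fits only R (and all 5 values in {2, 3, 4, 5, 8} must be used), so R = 3.

3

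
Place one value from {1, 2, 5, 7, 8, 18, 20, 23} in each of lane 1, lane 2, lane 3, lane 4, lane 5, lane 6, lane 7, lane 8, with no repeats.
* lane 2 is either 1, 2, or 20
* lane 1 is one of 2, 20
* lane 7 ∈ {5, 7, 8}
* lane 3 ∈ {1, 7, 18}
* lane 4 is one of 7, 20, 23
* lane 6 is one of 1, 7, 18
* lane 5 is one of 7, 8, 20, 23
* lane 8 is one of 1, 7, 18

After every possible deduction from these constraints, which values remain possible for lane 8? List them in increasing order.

Among the 8 variables, 5 fits only lane 7 (and all 8 values in {1, 2, 5, 7, 8, 18, 20, 23} must be used), so lane 7 = 5.
The 7 still-open variables draw from only 7 values {1, 2, 7, 8, 18, 20, 23}, so each is used; only lane 5 can be 8, hence lane 5 = 8.
The 6 still-open variables together cover exactly {1, 2, 7, 18, 20, 23} — 6 values for 6 variables — and 23 appears only in lane 4's list, so lane 4 = 23.
The 3 variables lane 3, lane 6, lane 8 are confined to {1, 7, 18}, which locks those values in; drop them from lane 2.
No further eliminations apply; lane 8 can still be any of 1, 7, 18.

1, 7, 18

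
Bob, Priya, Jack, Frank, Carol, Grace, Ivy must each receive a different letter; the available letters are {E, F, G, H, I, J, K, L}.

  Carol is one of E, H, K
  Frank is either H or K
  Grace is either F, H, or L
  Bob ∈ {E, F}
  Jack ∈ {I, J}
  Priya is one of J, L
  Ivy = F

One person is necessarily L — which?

Ivy has just one choice, so Ivy = F. Remove F from Bob, Grace.
Bob must be E (only option left). Remove E from Carol.
Among the 5 still-open variables, I fits only Jack (and all 5 values in {H, I, J, K, L} must be used), so Jack = I.
Among the 4 still-open variables, J fits only Priya (and all 4 values in {H, J, K, L} must be used), so Priya = J.
The 3 still-open variables draw from only 3 values {H, K, L}, so each is used; only Grace can be L, hence Grace = L.

Grace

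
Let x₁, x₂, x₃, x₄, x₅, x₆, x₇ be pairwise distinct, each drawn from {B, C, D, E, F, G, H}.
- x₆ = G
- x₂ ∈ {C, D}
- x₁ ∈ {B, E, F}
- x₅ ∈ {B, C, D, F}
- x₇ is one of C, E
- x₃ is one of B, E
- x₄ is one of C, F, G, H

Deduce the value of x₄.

x₆ has just one choice, so x₆ = G. Eliminate G elsewhere: x₄.
Among the 6 still-open variables, H fits only x₄ (and all 6 values in {B, C, D, E, F, H} must be used), so x₄ = H.

H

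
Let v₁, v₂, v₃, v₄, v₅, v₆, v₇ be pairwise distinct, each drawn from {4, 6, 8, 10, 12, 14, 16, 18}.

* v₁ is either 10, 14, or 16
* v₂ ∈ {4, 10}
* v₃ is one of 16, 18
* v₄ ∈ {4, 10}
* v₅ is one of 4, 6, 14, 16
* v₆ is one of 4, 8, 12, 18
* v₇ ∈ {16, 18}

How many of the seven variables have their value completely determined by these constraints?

2

v₂ and v₄ between them cover only {4, 10} — a naked pair. Remove those values from v₁, v₅, v₆.
v₃ and v₇ share exactly the 2 values {16, 18}; by pigeonhole those values go to them, so strike 16, 18 from v₁, v₅, v₆.
That leaves v₁ = 14. So v₅ can't be 14.
That leaves v₅ = 6.
Determined: v₁=14, v₅=6. The other variables each still have more than one consistent value. That makes 2.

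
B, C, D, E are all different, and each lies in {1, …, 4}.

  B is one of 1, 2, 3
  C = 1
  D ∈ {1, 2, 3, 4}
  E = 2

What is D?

4

C must be 1 (only option left). So B, D can't be 1.
That leaves E = 2. Remove 2 from B, D.
B has just one choice, so B = 3. Strike 3 from D.
So D = 4.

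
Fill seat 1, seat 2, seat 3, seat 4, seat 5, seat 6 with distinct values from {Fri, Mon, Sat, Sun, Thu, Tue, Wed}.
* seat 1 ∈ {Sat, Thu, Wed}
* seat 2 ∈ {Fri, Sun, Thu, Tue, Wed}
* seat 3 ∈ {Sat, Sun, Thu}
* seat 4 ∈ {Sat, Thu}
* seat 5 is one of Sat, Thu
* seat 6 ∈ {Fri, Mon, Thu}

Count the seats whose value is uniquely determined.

2

seat 4 and seat 5 between them cover only {Sat, Thu} — a naked pair. Remove those values from seat 1, seat 2, seat 3, seat 6.
seat 1 has just one choice, so seat 1 = Wed. Eliminate Wed elsewhere: seat 2.
seat 3's domain is down to {Sun}, so seat 3 = Sun. Eliminate Sun elsewhere: seat 2.
Determined: seat 1=Wed, seat 3=Sun. The other seats each still have more than one consistent value. That makes 2.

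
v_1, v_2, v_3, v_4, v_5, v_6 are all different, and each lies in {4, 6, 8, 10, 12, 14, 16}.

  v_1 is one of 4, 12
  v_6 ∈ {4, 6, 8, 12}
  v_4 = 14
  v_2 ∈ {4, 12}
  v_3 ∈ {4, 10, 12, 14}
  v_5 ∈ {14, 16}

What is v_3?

10

v_4 has just one choice, so v_4 = 14. Strike 14 from v_3, v_5.
v_5's domain is down to {16}, so v_5 = 16.
The 2 variables v_1 and v_2 are confined to {4, 12}, which locks those values in; drop them from v_3, v_6.
So v_3 = 10.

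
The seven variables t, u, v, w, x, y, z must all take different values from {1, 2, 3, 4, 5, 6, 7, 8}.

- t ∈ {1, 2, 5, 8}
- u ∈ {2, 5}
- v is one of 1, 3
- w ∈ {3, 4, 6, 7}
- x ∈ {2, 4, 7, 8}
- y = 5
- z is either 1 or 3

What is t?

y's domain is down to {5}, so y = 5. So t, u can't be 5.
That leaves u = 2. Strike 2 from t, x.
The 2 variables v and z are confined to {1, 3}, which locks those values in; drop them from t, w.
So t = 8.

8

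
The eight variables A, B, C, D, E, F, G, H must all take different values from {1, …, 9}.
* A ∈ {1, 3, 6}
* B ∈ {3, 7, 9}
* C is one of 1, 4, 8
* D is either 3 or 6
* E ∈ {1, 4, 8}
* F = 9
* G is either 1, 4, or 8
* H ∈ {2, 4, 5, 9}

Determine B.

7

F has just one choice, so F = 9. Eliminate 9 elsewhere: B, H.
C, E, G between them cover only {1, 4, 8} — a naked triple. Remove those values from A, H.
The 2 variables A and D are confined to {3, 6}, which locks those values in; drop them from B.
So B = 7.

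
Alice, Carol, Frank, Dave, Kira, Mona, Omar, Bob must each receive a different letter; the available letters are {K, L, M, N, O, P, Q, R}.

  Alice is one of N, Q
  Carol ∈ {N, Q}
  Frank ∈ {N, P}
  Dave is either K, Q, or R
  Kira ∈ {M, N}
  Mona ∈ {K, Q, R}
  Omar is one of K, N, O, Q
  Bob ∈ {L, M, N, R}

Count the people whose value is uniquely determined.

4

The 8 variables together cover exactly {K, L, M, N, O, P, Q, R} — 8 values for 8 variables — and L appears only in Bob's list, so Bob = L.
The 7 still-open variables draw from only 7 values {K, M, N, O, P, Q, R}, so each is used; only Kira can be M, hence Kira = M.
Among the 6 still-open variables, O fits only Omar (and all 6 values in {K, N, O, P, Q, R} must be used), so Omar = O.
Among the 5 still-open variables, P fits only Frank (and all 5 values in {K, N, P, Q, R} must be used), so Frank = P.
Alice and Carol between them cover only {N, Q} — a naked pair. Remove those values from Dave, Mona.
Determined: Frank=P, Kira=M, Omar=O, Bob=L. The other people each still have more than one consistent value. That makes 4.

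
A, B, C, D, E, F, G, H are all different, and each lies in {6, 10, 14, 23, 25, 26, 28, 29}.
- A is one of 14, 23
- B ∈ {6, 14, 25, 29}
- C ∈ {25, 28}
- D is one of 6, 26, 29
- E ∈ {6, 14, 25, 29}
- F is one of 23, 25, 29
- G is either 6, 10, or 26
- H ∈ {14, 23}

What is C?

28

Among the 8 variables, 10 fits only G (and all 8 values in {6, 10, 14, 23, 25, 26, 28, 29} must be used), so G = 10.
The 7 still-open variables together cover exactly {6, 14, 23, 25, 26, 28, 29} — 7 values for 7 variables — and 26 appears only in D's list, so D = 26.
Among the 6 still-open variables, 28 fits only C (and all 6 values in {6, 14, 23, 25, 28, 29} must be used), so C = 28.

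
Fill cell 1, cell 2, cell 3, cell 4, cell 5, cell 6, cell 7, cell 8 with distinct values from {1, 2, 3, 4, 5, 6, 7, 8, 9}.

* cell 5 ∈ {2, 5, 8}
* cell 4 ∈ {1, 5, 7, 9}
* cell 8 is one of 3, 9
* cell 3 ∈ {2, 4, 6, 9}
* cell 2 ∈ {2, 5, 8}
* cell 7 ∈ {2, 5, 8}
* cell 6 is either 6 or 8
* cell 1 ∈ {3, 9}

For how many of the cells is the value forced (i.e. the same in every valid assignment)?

2

cell 1 and cell 8 share exactly the 2 values {3, 9}; by pigeonhole those values go to them, so strike 3, 9 from cell 3, cell 4.
The 3 variables cell 2, cell 5, cell 7 are confined to {2, 5, 8}, which locks those values in; drop them from cell 3, cell 4, cell 6.
cell 6 must be 6 (only option left). Remove 6 from cell 3.
That leaves cell 3 = 4.
Determined: cell 3=4, cell 6=6. The other cells each still have more than one consistent value. That makes 2.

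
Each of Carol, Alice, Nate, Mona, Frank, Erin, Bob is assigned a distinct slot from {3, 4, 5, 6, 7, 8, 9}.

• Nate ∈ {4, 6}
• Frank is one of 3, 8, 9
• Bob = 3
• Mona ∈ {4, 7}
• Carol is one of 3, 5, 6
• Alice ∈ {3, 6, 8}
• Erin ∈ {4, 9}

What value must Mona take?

7

Bob has just one choice, so Bob = 3. Strike 3 from Carol, Alice, Frank.
The 6 still-open variables draw from only 6 values {4, 5, 6, 7, 8, 9}, so each is used; only Carol can be 5, hence Carol = 5.
The 5 still-open variables draw from only 5 values {4, 6, 7, 8, 9}, so each is used; only Mona can be 7, hence Mona = 7.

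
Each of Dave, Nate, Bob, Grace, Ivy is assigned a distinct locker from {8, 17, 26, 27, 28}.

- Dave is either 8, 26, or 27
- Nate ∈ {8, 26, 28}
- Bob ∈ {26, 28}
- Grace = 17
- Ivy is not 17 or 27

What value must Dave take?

27

Grace's domain is down to {17}, so Grace = 17.
Among the 4 still-open variables, 27 fits only Dave (and all 4 values in {8, 26, 27, 28} must be used), so Dave = 27.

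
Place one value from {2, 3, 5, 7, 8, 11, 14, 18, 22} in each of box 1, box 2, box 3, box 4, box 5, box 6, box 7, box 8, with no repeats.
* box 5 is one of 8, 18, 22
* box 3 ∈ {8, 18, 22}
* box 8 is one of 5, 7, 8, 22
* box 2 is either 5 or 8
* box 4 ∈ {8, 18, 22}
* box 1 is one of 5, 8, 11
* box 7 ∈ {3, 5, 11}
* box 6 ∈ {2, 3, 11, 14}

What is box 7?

3

The 3 variables box 3, box 4, box 5 are confined to {8, 18, 22}, which locks those values in; drop them from box 1, box 2, box 8.
That leaves box 2 = 5. Eliminate 5 elsewhere: box 1, box 7, box 8.
box 8 must be 7 (only option left).
That leaves box 1 = 11. Remove 11 from box 6, box 7.
So box 7 = 3.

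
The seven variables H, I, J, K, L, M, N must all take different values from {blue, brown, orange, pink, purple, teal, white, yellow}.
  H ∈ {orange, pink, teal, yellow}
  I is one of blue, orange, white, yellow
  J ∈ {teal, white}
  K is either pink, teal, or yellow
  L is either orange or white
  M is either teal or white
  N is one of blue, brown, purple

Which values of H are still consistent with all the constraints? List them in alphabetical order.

pink, yellow

J and M share exactly the 2 values {teal, white}; by pigeonhole those values go to them, so strike teal, white from H, I, K, L.
L has just one choice, so L = orange. Remove orange from H, I.
H and K between them cover only {pink, yellow} — a naked pair. Remove those values from I.
That leaves I = blue. Strike blue from N.
No further eliminations apply; H can still be any of pink, yellow.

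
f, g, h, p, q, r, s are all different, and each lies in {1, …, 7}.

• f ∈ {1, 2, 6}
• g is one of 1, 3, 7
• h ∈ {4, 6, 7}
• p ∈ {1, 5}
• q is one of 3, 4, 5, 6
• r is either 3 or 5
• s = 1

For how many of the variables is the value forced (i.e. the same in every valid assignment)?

s has just one choice, so s = 1. Eliminate 1 elsewhere: f, g, p.
p has just one choice, so p = 5. Remove 5 from q, r.
That leaves r = 3. Eliminate 3 elsewhere: g, q.
g's domain is down to {7}, so g = 7. Eliminate 7 elsewhere: h.
The 3 still-open variables draw from only 3 values {2, 4, 6}, so each is used; only f can be 2, hence f = 2.
Determined: f=2, g=7, p=5, r=3, s=1. The other variables each still have more than one consistent value. That makes 5.

5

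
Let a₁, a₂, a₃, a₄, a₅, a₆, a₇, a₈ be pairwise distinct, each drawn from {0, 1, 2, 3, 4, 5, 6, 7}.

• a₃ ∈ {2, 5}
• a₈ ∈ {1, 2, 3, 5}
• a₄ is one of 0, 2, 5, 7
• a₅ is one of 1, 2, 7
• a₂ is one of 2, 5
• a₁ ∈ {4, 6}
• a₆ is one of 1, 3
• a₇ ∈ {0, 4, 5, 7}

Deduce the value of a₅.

The 8 variables together cover exactly {0, 1, 2, 3, 4, 5, 6, 7} — 8 values for 8 variables — and 6 appears only in a₁'s list, so a₁ = 6.
The 7 still-open variables draw from only 7 values {0, 1, 2, 3, 4, 5, 7}, so each is used; only a₇ can be 4, hence a₇ = 4.
The 6 still-open variables together cover exactly {0, 1, 2, 3, 5, 7} — 6 values for 6 variables — and 0 appears only in a₄'s list, so a₄ = 0.
The 5 still-open variables draw from only 5 values {1, 2, 3, 5, 7}, so each is used; only a₅ can be 7, hence a₅ = 7.

7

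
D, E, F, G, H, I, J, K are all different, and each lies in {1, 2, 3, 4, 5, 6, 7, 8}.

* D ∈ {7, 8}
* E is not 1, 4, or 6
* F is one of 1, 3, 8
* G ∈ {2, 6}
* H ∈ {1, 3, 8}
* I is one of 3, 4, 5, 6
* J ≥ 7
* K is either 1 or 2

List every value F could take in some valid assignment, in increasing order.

1, 3

The 8 variables together cover exactly {1, 2, 3, 4, 5, 6, 7, 8} — 8 values for 8 variables — and 4 appears only in I's list, so I = 4.
The 7 still-open variables draw from only 7 values {1, 2, 3, 5, 6, 7, 8}, so each is used; only E can be 5, hence E = 5.
Among the 6 still-open variables, 6 fits only G (and all 6 values in {1, 2, 3, 6, 7, 8} must be used), so G = 6.
Among the 5 still-open variables, 2 fits only K (and all 5 values in {1, 2, 3, 7, 8} must be used), so K = 2.
D and J between them cover only {7, 8} — a naked pair. Remove those values from F, H.
No further eliminations apply; F can still be any of 1, 3.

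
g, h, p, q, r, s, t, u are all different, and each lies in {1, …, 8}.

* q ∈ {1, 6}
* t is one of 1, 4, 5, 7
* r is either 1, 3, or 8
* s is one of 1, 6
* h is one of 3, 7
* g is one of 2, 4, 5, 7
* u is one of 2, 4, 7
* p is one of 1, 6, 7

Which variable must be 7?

p

The 8 variables together cover exactly {1, 2, 3, 4, 5, 6, 7, 8} — 8 values for 8 variables — and 8 appears only in r's list, so r = 8.
Among the 7 still-open variables, 3 fits only h (and all 7 values in {1, 2, 3, 4, 5, 6, 7} must be used), so h = 3.
The 2 variables q and s are confined to {1, 6}, which locks those values in; drop them from p, t.
So 7 goes to p.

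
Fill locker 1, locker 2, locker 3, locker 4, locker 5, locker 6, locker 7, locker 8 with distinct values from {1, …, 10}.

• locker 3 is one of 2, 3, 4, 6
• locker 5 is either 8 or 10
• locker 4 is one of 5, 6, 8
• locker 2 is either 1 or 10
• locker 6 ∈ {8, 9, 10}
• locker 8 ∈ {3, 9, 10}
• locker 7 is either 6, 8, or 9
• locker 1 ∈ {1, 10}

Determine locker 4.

The 2 variables locker 1 and locker 2 are confined to {1, 10}, which locks those values in; drop them from locker 5, locker 6, locker 8.
That leaves locker 5 = 8. Strike 8 from locker 4, locker 6, locker 7.
That leaves locker 6 = 9. Strike 9 from locker 7, locker 8.
locker 7 must be 6 (only option left). So locker 3, locker 4 can't be 6.
So locker 4 = 5.

5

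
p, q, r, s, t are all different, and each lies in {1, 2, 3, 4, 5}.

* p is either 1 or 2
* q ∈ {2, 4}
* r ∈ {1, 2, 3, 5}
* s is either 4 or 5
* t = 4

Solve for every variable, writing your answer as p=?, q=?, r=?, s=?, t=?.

p=1, q=2, r=3, s=5, t=4

t has just one choice, so t = 4. Eliminate 4 elsewhere: q, s.
That leaves q = 2. Remove 2 from p, r.
s must be 5 (only option left). Strike 5 from r.
p has just one choice, so p = 1. Remove 1 from r.
r must be 3 (only option left).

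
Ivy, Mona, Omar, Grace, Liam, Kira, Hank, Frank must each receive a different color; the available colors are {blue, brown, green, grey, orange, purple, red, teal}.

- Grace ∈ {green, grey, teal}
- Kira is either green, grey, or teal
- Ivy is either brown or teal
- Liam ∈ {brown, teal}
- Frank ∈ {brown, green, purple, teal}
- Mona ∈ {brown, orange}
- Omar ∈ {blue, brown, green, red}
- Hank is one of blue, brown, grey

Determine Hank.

Among the 8 variables, orange fits only Mona (and all 8 values in {blue, brown, green, grey, orange, purple, red, teal} must be used), so Mona = orange.
The 7 still-open variables draw from only 7 values {blue, brown, green, grey, purple, red, teal}, so each is used; only Frank can be purple, hence Frank = purple.
The 6 still-open variables together cover exactly {blue, brown, green, grey, red, teal} — 6 values for 6 variables — and red appears only in Omar's list, so Omar = red.
Among the 5 still-open variables, blue fits only Hank (and all 5 values in {blue, brown, green, grey, teal} must be used), so Hank = blue.

blue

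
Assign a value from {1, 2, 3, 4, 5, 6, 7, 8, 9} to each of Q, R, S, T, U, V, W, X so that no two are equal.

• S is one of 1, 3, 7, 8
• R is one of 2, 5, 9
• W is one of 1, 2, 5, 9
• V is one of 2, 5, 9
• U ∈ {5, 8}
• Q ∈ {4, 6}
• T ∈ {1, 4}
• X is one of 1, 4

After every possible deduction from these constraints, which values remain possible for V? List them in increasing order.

2, 5, 9

The 2 variables T and X are confined to {1, 4}, which locks those values in; drop them from Q, S, W.
Q must be 6 (only option left).
The 3 variables R, V, W are confined to {2, 5, 9}, which locks those values in; drop them from U.
U must be 8 (only option left). So S can't be 8.
No further eliminations apply; V can still be any of 2, 5, 9.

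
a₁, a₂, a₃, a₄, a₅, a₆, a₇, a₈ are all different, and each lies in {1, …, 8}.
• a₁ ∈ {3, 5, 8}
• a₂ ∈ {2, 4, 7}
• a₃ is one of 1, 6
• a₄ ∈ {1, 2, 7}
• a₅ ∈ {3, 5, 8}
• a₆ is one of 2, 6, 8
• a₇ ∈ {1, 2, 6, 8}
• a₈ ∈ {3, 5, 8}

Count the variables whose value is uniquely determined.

The 8 variables together cover exactly {1, 2, 3, 4, 5, 6, 7, 8} — 8 values for 8 variables — and 4 appears only in a₂'s list, so a₂ = 4.
The 7 still-open variables draw from only 7 values {1, 2, 3, 5, 6, 7, 8}, so each is used; only a₄ can be 7, hence a₄ = 7.
a₁, a₅, a₈ share exactly the 3 values {3, 5, 8}; by pigeonhole those values go to them, so strike 3, 5, 8 from a₆, a₇.
Determined: a₂=4, a₄=7. The other variables each still have more than one consistent value. That makes 2.

2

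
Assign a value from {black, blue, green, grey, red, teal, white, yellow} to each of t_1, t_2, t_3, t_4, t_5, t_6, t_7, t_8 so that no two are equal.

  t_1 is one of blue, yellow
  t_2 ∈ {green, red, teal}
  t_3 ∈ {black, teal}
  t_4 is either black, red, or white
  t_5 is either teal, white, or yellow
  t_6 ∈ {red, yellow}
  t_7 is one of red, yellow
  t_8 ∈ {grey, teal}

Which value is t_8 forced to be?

Among the 8 variables, blue fits only t_1 (and all 8 values in {black, blue, green, grey, red, teal, white, yellow} must be used), so t_1 = blue.
The 7 still-open variables together cover exactly {black, green, grey, red, teal, white, yellow} — 7 values for 7 variables — and green appears only in t_2's list, so t_2 = green.
Among the 6 still-open variables, grey fits only t_8 (and all 6 values in {black, grey, red, teal, white, yellow} must be used), so t_8 = grey.

grey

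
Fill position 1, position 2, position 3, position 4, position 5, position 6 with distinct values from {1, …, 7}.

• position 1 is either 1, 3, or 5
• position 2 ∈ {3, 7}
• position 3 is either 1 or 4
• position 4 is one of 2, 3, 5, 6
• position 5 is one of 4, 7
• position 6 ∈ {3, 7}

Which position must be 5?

position 2 and position 6 between them cover only {3, 7} — a naked pair. Remove those values from position 1, position 4, position 5.
position 5 must be 4 (only option left). Eliminate 4 elsewhere: position 3.
position 3 has just one choice, so position 3 = 1. Remove 1 from position 1.
So 5 goes to position 1.

position 1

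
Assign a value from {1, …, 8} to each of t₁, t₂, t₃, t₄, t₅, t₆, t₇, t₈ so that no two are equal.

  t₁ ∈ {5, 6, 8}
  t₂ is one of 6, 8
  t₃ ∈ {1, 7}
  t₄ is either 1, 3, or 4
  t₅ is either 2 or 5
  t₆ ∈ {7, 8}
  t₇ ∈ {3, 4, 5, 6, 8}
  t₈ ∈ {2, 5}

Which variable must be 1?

t₃

t₅ and t₈ between them cover only {2, 5} — a naked pair. Remove those values from t₁, t₇.
t₁ and t₂ between them cover only {6, 8} — a naked pair. Remove those values from t₆, t₇.
That leaves t₆ = 7. Strike 7 from t₃.
So 1 goes to t₃.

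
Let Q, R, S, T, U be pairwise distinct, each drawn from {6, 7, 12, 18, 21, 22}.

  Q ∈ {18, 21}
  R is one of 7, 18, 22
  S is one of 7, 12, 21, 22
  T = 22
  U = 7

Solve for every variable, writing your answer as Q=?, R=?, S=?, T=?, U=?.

T has just one choice, so T = 22. Strike 22 from R, S.
That leaves U = 7. Eliminate 7 elsewhere: R, S.
R has just one choice, so R = 18. Remove 18 from Q.
Q's domain is down to {21}, so Q = 21. So S can't be 21.
S has just one choice, so S = 12.

Q=21, R=18, S=12, T=22, U=7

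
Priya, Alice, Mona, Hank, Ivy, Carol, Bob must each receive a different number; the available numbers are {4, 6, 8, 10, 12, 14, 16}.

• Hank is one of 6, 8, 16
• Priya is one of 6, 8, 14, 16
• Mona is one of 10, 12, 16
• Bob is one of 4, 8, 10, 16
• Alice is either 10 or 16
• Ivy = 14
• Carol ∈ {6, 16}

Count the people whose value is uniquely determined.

Ivy has just one choice, so Ivy = 14. Eliminate 14 elsewhere: Priya.
The 6 still-open variables draw from only 6 values {4, 6, 8, 10, 12, 16}, so each is used; only Bob can be 4, hence Bob = 4.
The 5 still-open variables draw from only 5 values {6, 8, 10, 12, 16}, so each is used; only Mona can be 12, hence Mona = 12.
The 4 still-open variables together cover exactly {6, 8, 10, 16} — 4 values for 4 variables — and 10 appears only in Alice's list, so Alice = 10.
Determined: Alice=10, Mona=12, Ivy=14, Bob=4. The other people each still have more than one consistent value. That makes 4.

4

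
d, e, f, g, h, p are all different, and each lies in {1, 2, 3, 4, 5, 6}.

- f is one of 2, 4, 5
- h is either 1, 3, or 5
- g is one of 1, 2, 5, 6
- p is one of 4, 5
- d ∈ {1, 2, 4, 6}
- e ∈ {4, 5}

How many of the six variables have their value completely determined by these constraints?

2

The 6 variables draw from only 6 values {1, 2, 3, 4, 5, 6}, so each is used; only h can be 3, hence h = 3.
The 2 variables e and p are confined to {4, 5}, which locks those values in; drop them from d, f, g.
f's domain is down to {2}, so f = 2. Remove 2 from d, g.
Determined: f=2, h=3. The other variables each still have more than one consistent value. That makes 2.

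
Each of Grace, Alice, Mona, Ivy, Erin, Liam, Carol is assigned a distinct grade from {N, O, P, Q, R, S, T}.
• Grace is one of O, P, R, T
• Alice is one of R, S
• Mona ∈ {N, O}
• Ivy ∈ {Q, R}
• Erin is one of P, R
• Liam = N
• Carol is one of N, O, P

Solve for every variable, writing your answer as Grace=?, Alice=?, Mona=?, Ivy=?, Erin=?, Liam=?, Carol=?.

Liam must be N (only option left). Remove N from Mona, Carol.
Mona's domain is down to {O}, so Mona = O. Eliminate O elsewhere: Grace, Carol.
That leaves Carol = P. Eliminate P elsewhere: Grace, Erin.
Erin has just one choice, so Erin = R. Remove R from Grace, Alice, Ivy.
Grace has just one choice, so Grace = T.
Alice must be S (only option left).
Ivy must be Q (only option left).

Grace=T, Alice=S, Mona=O, Ivy=Q, Erin=R, Liam=N, Carol=P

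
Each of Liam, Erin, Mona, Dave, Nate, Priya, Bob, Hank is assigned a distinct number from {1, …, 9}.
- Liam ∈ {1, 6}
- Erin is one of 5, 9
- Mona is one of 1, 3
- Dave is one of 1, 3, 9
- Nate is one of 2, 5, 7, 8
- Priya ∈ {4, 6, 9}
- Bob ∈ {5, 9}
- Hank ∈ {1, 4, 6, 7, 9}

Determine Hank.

7

The 2 variables Erin and Bob are confined to {5, 9}, which locks those values in; drop them from Dave, Nate, Priya, Hank.
The 2 variables Mona and Dave are confined to {1, 3}, which locks those values in; drop them from Liam, Hank.
Liam's domain is down to {6}, so Liam = 6. Eliminate 6 elsewhere: Priya, Hank.
That leaves Priya = 4. Eliminate 4 elsewhere: Hank.
So Hank = 7.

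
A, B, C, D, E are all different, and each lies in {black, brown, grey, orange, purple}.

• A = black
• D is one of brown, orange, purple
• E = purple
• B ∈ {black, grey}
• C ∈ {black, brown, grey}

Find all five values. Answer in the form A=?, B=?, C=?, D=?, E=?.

A=black, B=grey, C=brown, D=orange, E=purple

A has just one choice, so A = black. Eliminate black elsewhere: B, C.
That leaves B = grey. Strike grey from C.
C has just one choice, so C = brown. So D can't be brown.
E must be purple (only option left). So D can't be purple.
D has just one choice, so D = orange.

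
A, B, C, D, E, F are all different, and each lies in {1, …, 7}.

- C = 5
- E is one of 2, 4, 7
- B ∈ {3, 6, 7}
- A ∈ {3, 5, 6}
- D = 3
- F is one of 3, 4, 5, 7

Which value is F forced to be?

4

C's domain is down to {5}, so C = 5. So A, F can't be 5.
D's domain is down to {3}, so D = 3. Eliminate 3 elsewhere: A, B, F.
A must be 6 (only option left). Strike 6 from B.
B's domain is down to {7}, so B = 7. Strike 7 from E, F.
So F = 4.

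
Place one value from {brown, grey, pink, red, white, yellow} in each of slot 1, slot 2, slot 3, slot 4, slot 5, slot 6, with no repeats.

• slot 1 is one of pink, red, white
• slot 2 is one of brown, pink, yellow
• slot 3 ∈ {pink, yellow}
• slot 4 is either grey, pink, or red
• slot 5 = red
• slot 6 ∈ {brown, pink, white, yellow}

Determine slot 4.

slot 5's domain is down to {red}, so slot 5 = red. So slot 1, slot 4 can't be red.
Among the 5 still-open variables, grey fits only slot 4 (and all 5 values in {brown, grey, pink, white, yellow} must be used), so slot 4 = grey.

grey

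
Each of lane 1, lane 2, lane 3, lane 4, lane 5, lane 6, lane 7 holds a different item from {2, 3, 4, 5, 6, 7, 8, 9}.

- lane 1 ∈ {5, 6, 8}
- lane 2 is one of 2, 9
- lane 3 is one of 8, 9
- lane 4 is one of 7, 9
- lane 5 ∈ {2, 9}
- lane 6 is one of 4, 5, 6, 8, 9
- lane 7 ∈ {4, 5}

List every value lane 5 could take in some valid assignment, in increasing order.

2, 9

The 7 variables together cover exactly {2, 4, 5, 6, 7, 8, 9} — 7 values for 7 variables — and 7 appears only in lane 4's list, so lane 4 = 7.
lane 2 and lane 5 between them cover only {2, 9} — a naked pair. Remove those values from lane 3, lane 6.
That leaves lane 3 = 8. Eliminate 8 elsewhere: lane 1, lane 6.
No further eliminations apply; lane 5 can still be any of 2, 9.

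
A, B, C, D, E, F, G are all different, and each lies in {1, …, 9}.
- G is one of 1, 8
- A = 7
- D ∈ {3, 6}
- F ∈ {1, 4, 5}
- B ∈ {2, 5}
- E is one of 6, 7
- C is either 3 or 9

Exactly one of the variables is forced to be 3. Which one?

D

A must be 7 (only option left). Remove 7 from E.
That leaves E = 6. Eliminate 6 elsewhere: D.
So 3 goes to D.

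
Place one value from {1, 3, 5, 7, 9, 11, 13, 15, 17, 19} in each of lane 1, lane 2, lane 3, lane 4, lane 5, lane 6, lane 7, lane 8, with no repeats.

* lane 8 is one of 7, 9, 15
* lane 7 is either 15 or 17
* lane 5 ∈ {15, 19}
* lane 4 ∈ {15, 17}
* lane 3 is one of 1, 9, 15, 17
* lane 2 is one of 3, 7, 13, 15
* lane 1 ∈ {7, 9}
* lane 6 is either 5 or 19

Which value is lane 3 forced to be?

lane 4 and lane 7 between them cover only {15, 17} — a naked pair. Remove those values from lane 2, lane 3, lane 5, lane 8.
lane 5's domain is down to {19}, so lane 5 = 19. Remove 19 from lane 6.
That leaves lane 6 = 5.
lane 1 and lane 8 share exactly the 2 values {7, 9}; by pigeonhole those values go to them, so strike 7, 9 from lane 2, lane 3.
So lane 3 = 1.

1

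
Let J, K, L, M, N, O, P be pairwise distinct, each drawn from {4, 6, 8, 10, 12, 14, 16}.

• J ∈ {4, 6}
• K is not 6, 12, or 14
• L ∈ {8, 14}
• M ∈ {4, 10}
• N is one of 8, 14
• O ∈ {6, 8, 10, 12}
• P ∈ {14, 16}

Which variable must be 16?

P

Among the 7 variables, 12 fits only O (and all 7 values in {4, 6, 8, 10, 12, 14, 16} must be used), so O = 12.
Among the 6 still-open variables, 6 fits only J (and all 6 values in {4, 6, 8, 10, 14, 16} must be used), so J = 6.
L and N share exactly the 2 values {8, 14}; by pigeonhole those values go to them, so strike 8, 14 from K, P.
So 16 goes to P.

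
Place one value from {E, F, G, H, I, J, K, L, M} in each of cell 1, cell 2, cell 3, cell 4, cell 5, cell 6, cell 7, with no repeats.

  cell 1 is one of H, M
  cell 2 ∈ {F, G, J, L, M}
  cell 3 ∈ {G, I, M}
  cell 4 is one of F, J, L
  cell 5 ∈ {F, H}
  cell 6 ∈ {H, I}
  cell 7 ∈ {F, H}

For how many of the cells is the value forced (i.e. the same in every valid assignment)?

cell 5 and cell 7 share exactly the 2 values {F, H}; by pigeonhole those values go to them, so strike F, H from cell 1, cell 2, cell 4, cell 6.
cell 1 must be M (only option left). Remove M from cell 2, cell 3.
cell 6 must be I (only option left). Strike I from cell 3.
That leaves cell 3 = G. Strike G from cell 2.
Determined: cell 1=M, cell 3=G, cell 6=I. The other cells each still have more than one consistent value. That makes 3.

3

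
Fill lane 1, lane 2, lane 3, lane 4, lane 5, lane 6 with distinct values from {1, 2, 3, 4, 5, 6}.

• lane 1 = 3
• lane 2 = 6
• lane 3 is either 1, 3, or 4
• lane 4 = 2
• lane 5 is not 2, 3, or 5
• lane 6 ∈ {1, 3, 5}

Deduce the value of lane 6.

lane 1's domain is down to {3}, so lane 1 = 3. So lane 3, lane 6 can't be 3.
That leaves lane 2 = 6. Remove 6 from lane 5.
lane 4 must be 2 (only option left).
Among the 3 still-open variables, 5 fits only lane 6 (and all 3 values in {1, 4, 5} must be used), so lane 6 = 5.

5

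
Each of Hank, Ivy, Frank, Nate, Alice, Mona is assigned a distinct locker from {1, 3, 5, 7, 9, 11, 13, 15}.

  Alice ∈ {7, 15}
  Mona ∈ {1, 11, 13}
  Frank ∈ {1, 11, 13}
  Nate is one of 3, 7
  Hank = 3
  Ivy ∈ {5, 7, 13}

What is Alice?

Hank must be 3 (only option left). Remove 3 from Nate.
Nate's domain is down to {7}, so Nate = 7. Strike 7 from Ivy, Alice.
So Alice = 15.

15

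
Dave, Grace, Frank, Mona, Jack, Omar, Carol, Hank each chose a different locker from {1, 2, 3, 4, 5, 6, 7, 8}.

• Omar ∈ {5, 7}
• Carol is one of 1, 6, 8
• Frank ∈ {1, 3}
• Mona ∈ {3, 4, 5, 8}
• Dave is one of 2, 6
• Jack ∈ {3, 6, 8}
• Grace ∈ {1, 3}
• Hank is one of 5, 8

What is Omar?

7

Among the 8 variables, 2 fits only Dave (and all 8 values in {1, 2, 3, 4, 5, 6, 7, 8} must be used), so Dave = 2.
The 7 still-open variables draw from only 7 values {1, 3, 4, 5, 6, 7, 8}, so each is used; only Mona can be 4, hence Mona = 4.
Among the 6 still-open variables, 7 fits only Omar (and all 6 values in {1, 3, 5, 6, 7, 8} must be used), so Omar = 7.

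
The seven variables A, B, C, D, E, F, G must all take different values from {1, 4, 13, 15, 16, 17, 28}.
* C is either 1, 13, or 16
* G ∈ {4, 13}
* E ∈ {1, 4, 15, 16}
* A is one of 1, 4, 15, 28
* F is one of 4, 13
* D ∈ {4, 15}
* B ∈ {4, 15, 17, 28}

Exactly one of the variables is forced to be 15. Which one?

Among the 7 variables, 17 fits only B (and all 7 values in {1, 4, 13, 15, 16, 17, 28} must be used), so B = 17.
The 6 still-open variables draw from only 6 values {1, 4, 13, 15, 16, 28}, so each is used; only A can be 28, hence A = 28.
F and G share exactly the 2 values {4, 13}; by pigeonhole those values go to them, so strike 4, 13 from C, D, E.
So 15 goes to D.

D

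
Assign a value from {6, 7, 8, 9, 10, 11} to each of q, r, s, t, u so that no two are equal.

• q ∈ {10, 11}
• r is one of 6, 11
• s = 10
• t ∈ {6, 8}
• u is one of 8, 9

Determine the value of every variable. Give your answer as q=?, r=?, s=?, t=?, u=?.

q=11, r=6, s=10, t=8, u=9

s must be 10 (only option left). So q can't be 10.
q must be 11 (only option left). Eliminate 11 elsewhere: r.
r has just one choice, so r = 6. Remove 6 from t.
t must be 8 (only option left). Eliminate 8 elsewhere: u.
u must be 9 (only option left).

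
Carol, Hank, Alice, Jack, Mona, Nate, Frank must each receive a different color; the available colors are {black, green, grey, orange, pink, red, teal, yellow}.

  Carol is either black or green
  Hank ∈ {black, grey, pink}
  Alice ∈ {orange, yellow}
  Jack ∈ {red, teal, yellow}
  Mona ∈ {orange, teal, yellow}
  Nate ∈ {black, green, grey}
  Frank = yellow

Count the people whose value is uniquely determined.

4

Frank has just one choice, so Frank = yellow. Strike yellow from Alice, Jack, Mona.
Alice must be orange (only option left). Remove orange from Mona.
That leaves Mona = teal. Remove teal from Jack.
Jack must be red (only option left).
Determined: Alice=orange, Jack=red, Mona=teal, Frank=yellow. The other people each still have more than one consistent value. That makes 4.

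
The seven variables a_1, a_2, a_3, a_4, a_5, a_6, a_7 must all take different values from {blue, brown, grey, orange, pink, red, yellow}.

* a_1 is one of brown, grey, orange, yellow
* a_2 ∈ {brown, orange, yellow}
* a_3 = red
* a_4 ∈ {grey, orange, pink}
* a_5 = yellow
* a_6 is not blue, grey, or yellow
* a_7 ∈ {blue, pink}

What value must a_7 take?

blue

a_3 must be red (only option left). So a_6 can't be red.
a_5 must be yellow (only option left). Remove yellow from a_1, a_2.
Among the 5 still-open variables, blue fits only a_7 (and all 5 values in {blue, brown, grey, orange, pink} must be used), so a_7 = blue.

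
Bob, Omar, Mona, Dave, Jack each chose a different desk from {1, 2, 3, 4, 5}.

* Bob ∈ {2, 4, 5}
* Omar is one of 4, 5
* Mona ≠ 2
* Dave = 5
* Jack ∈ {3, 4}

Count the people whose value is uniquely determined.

5

Dave's domain is down to {5}, so Dave = 5. So Bob, Omar, Mona can't be 5.
Omar's domain is down to {4}, so Omar = 4. So Bob, Mona, Jack can't be 4.
Jack must be 3 (only option left). Strike 3 from Mona.
Bob has just one choice, so Bob = 2.
That leaves Mona = 1.
Every person is fixed: Bob=2, Omar=4, Mona=1, Dave=5, Jack=3. That makes 5.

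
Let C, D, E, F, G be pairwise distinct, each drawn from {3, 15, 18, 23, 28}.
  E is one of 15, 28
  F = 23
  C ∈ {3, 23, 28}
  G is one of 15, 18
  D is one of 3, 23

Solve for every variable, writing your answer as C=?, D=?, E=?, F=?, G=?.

C=28, D=3, E=15, F=23, G=18

F has just one choice, so F = 23. Strike 23 from C, D.
That leaves D = 3. Remove 3 from C.
C has just one choice, so C = 28. So E can't be 28.
E has just one choice, so E = 15. Eliminate 15 elsewhere: G.
G must be 18 (only option left).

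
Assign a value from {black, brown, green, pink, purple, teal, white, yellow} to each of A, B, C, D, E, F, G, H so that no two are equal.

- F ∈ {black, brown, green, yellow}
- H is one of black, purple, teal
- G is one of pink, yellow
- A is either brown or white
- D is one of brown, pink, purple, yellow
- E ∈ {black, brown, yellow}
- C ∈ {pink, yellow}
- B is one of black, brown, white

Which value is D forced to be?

The 8 variables draw from only 8 values {black, brown, green, pink, purple, teal, white, yellow}, so each is used; only F can be green, hence F = green.
The 7 still-open variables together cover exactly {black, brown, pink, purple, teal, white, yellow} — 7 values for 7 variables — and teal appears only in H's list, so H = teal.
The 6 still-open variables together cover exactly {black, brown, pink, purple, white, yellow} — 6 values for 6 variables — and purple appears only in D's list, so D = purple.

purple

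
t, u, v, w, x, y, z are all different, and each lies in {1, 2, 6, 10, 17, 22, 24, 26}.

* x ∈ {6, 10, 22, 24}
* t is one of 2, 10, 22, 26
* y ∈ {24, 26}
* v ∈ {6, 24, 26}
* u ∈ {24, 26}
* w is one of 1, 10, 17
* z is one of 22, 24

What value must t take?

u and y share exactly the 2 values {24, 26}; by pigeonhole those values go to them, so strike 24, 26 from t, v, x, z.
v's domain is down to {6}, so v = 6. Remove 6 from x.
z must be 22 (only option left). Eliminate 22 elsewhere: t, x.
x has just one choice, so x = 10. Strike 10 from t, w.
So t = 2.

2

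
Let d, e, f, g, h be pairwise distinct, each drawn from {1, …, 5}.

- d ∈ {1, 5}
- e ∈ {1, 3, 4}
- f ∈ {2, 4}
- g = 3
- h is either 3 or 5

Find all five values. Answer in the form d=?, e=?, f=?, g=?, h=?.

d=1, e=4, f=2, g=3, h=5

g must be 3 (only option left). So e, h can't be 3.
That leaves h = 5. Strike 5 from d.
d has just one choice, so d = 1. Remove 1 from e.
e has just one choice, so e = 4. Strike 4 from f.
f has just one choice, so f = 2.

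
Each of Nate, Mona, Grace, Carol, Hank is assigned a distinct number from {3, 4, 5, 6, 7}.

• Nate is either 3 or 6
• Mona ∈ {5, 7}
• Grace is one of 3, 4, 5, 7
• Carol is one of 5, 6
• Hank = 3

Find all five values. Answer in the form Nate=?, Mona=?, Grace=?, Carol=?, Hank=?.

Hank must be 3 (only option left). So Nate, Grace can't be 3.
That leaves Nate = 6. So Carol can't be 6.
Carol must be 5 (only option left). Strike 5 from Mona, Grace.
Mona's domain is down to {7}, so Mona = 7. So Grace can't be 7.
Grace has just one choice, so Grace = 4.

Nate=6, Mona=7, Grace=4, Carol=5, Hank=3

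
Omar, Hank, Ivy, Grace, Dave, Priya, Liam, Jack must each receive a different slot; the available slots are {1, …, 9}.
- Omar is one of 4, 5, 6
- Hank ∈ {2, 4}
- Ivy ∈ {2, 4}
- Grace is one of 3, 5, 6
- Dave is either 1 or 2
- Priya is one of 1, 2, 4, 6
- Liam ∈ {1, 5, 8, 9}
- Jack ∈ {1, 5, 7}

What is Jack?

The 2 variables Hank and Ivy are confined to {2, 4}, which locks those values in; drop them from Omar, Dave, Priya.
That leaves Dave = 1. Strike 1 from Priya, Liam, Jack.
Priya must be 6 (only option left). So Omar, Grace can't be 6.
Omar must be 5 (only option left). Remove 5 from Grace, Liam, Jack.
So Jack = 7.

7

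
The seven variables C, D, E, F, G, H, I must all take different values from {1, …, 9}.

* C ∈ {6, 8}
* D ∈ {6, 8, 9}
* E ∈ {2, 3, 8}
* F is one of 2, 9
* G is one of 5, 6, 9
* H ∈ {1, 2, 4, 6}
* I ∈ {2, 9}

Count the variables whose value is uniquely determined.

2

F and I share exactly the 2 values {2, 9}; by pigeonhole those values go to them, so strike 2, 9 from D, E, G, H.
The 2 variables C and D are confined to {6, 8}, which locks those values in; drop them from E, G, H.
E must be 3 (only option left).
G must be 5 (only option left).
Determined: E=3, G=5. The other variables each still have more than one consistent value. That makes 2.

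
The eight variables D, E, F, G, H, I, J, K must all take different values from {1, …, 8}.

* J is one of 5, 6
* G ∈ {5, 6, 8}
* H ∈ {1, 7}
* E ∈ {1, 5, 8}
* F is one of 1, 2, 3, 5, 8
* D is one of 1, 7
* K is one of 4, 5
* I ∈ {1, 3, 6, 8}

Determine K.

The 8 variables draw from only 8 values {1, 2, 3, 4, 5, 6, 7, 8}, so each is used; only F can be 2, hence F = 2.
Among the 7 still-open variables, 3 fits only I (and all 7 values in {1, 3, 4, 5, 6, 7, 8} must be used), so I = 3.
Among the 6 still-open variables, 4 fits only K (and all 6 values in {1, 4, 5, 6, 7, 8} must be used), so K = 4.

4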